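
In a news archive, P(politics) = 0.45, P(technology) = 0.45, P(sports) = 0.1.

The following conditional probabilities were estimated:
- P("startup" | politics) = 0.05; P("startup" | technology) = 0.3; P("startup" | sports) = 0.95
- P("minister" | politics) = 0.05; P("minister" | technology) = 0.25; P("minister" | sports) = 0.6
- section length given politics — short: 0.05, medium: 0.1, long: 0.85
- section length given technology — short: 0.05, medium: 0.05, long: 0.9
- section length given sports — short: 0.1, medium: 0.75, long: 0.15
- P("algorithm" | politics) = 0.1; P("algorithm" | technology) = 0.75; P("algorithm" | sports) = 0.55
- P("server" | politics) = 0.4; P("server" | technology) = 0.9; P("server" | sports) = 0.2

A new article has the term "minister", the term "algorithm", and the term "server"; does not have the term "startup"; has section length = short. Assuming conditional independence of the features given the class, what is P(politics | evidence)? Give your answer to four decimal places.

politics: 0.45 × (1−0.05) × 0.05 × 0.05 × 0.1 × 0.4 = 0.00004275
technology: 0.45 × (1−0.3) × 0.25 × 0.05 × 0.75 × 0.9 = 0.0026578125
sports: 0.1 × (1−0.95) × 0.6 × 0.1 × 0.55 × 0.2 = 0.000033
P(politics | x) = 0.00004275 / 0.0027335625 ≈ 0.0156

0.0156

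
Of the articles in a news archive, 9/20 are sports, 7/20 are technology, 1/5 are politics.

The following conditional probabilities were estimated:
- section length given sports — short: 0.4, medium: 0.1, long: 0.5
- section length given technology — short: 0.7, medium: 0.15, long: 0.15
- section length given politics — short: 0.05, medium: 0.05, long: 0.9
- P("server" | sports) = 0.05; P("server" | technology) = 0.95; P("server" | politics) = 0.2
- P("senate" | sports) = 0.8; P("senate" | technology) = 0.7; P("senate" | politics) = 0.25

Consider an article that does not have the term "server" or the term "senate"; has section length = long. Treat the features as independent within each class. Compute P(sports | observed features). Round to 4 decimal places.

sports: 0.45 × 0.5 × (1−0.05) × (1−0.8) = 0.04275
technology: 0.35 × 0.15 × (1−0.95) × (1−0.7) = 0.0007875
politics: 0.2 × 0.9 × (1−0.2) × (1−0.25) = 0.108
P(sports | x) = 0.04275 / 0.1515375 ≈ 0.2821

0.2821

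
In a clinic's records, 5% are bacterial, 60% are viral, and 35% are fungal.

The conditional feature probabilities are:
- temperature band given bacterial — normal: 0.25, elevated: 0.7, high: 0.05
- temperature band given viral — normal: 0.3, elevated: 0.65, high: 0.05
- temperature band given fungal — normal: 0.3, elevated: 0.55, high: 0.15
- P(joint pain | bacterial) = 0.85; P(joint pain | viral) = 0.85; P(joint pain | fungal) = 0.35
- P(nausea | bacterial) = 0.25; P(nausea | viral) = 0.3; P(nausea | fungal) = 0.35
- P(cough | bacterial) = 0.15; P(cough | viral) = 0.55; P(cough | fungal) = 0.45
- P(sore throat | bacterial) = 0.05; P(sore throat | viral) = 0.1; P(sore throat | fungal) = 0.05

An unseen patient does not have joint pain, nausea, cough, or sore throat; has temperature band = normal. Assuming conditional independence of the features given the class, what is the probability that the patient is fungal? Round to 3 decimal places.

0.725

bacterial: 0.05 × 0.25 × (1−0.85) × (1−0.25) × (1−0.15) × (1−0.05) = 0.001135546875
viral: 0.6 × 0.3 × (1−0.85) × (1−0.3) × (1−0.55) × (1−0.1) = 0.0076545
fungal: 0.35 × 0.3 × (1−0.35) × (1−0.35) × (1−0.45) × (1−0.05) = 0.02317940625
P(fungal | x) = 0.02317940625 / 0.031969453125 ≈ 0.725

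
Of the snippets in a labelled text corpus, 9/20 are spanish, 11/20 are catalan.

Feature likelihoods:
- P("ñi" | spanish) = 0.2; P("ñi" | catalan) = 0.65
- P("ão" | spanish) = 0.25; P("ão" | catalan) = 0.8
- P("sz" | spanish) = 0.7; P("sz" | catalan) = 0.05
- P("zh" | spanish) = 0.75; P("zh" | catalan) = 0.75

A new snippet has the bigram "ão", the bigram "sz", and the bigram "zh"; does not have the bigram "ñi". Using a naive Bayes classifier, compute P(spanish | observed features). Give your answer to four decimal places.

spanish: 0.45 × (1−0.2) × 0.25 × 0.7 × 0.75 = 0.04725
catalan: 0.55 × (1−0.65) × 0.8 × 0.05 × 0.75 = 0.005775
P(spanish | x) = 0.04725 / 0.053025 ≈ 0.8911

0.8911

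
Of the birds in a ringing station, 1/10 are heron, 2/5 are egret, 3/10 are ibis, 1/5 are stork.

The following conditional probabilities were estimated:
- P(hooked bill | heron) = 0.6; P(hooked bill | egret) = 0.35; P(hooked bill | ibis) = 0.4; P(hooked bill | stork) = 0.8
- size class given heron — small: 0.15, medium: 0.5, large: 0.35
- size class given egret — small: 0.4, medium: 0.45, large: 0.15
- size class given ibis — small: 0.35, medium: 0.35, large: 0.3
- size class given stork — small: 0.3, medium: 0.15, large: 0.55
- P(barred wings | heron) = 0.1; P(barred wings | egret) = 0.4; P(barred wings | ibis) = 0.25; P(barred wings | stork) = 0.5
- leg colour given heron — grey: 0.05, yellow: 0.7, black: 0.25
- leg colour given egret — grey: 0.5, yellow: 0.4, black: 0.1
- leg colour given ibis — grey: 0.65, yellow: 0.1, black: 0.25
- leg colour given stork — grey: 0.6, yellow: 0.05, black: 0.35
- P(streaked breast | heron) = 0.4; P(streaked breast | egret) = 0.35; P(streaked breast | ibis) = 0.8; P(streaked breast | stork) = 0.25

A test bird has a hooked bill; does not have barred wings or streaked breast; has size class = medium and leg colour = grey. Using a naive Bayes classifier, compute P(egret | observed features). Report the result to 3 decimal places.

heron: 0.1 × 0.6 × 0.5 × (1−0.1) × 0.05 × (1−0.4) = 0.00081
egret: 0.4 × 0.35 × 0.45 × (1−0.4) × 0.5 × (1−0.35) = 0.012285
ibis: 0.3 × 0.4 × 0.35 × (1−0.25) × 0.65 × (1−0.8) = 0.004095
stork: 0.2 × 0.8 × 0.15 × (1−0.5) × 0.6 × (1−0.25) = 0.0054
P(egret | x) = 0.012285 / 0.02259 ≈ 0.544

0.544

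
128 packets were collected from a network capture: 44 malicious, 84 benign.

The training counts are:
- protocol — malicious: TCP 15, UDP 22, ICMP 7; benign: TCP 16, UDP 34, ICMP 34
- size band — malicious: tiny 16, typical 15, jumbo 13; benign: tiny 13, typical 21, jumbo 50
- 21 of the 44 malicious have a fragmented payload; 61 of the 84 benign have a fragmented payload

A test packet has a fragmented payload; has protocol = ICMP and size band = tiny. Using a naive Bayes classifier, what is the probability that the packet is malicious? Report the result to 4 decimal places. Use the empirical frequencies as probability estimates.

malicious: (44/128) × (7/44) × (16/44) × (21/44) ≈ 0.00949122
benign: (84/128) × (34/84) × (13/84) × (61/84) ≈ 0.0298527
P(malicious | x) = 0.00949122 / 0.03934392 ≈ 0.2412

0.2412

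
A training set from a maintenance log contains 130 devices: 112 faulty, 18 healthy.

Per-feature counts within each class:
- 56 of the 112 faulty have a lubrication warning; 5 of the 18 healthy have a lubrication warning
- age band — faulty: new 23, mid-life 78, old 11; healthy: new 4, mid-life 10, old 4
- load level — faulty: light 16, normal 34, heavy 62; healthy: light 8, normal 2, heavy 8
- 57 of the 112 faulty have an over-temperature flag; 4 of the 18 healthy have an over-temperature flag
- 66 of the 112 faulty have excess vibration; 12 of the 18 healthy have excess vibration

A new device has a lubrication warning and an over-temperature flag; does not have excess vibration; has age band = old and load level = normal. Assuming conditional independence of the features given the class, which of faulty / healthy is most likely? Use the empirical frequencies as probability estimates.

faulty: (112/130) × (56/112) × (11/112) × (34/112) × (57/112) × (46/112) ≈ 0.00268458
healthy: (18/130) × (5/18) × (4/18) × (2/18) × (4/18) × (6/18) ≈ 0.0000703457
Highest score → faulty.

faulty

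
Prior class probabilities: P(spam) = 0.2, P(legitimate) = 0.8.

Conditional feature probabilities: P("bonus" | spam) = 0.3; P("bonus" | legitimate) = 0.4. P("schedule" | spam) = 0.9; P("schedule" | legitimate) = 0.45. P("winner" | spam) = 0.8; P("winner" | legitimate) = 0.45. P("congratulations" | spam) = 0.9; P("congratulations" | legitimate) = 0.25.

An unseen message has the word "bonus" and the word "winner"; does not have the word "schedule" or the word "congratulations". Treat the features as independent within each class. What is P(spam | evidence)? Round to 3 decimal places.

0.008

spam: 0.2 × 0.3 × (1−0.9) × 0.8 × (1−0.9) = 0.00048
legitimate: 0.8 × 0.4 × (1−0.45) × 0.45 × (1−0.25) = 0.0594
P(spam | x) = 0.00048 / 0.05988 ≈ 0.008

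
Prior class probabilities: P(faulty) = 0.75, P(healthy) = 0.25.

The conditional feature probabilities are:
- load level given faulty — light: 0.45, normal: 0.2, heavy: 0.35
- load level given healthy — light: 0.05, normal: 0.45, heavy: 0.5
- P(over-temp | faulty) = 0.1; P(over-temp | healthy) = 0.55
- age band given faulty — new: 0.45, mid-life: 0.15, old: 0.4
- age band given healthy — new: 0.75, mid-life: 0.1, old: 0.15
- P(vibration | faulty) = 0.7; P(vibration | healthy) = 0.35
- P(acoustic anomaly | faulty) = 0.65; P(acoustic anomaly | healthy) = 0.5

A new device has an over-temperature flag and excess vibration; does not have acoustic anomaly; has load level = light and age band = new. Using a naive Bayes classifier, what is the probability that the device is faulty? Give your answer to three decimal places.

faulty: 0.75 × 0.45 × 0.1 × 0.45 × 0.7 × (1−0.65) = 0.0037209375
healthy: 0.25 × 0.05 × 0.55 × 0.75 × 0.35 × (1−0.5) = 0.00090234375
P(faulty | x) = 0.0037209375 / 0.00462328125 ≈ 0.805

0.805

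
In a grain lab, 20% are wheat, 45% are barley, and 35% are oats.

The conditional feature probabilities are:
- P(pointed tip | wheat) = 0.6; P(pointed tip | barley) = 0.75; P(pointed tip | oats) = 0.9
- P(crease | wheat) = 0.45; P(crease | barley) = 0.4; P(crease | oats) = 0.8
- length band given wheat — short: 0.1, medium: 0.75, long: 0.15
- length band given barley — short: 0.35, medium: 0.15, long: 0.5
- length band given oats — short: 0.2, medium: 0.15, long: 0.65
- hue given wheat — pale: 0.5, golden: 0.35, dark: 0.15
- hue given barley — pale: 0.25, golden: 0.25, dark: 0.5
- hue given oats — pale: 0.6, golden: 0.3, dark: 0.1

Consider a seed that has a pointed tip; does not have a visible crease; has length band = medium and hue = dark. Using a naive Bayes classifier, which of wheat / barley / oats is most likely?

wheat: 0.2 × 0.6 × (1−0.45) × 0.75 × 0.15 = 0.007425
barley: 0.45 × 0.75 × (1−0.4) × 0.15 × 0.5 = 0.0151875
oats: 0.35 × 0.9 × (1−0.8) × 0.15 × 0.1 = 0.000945
Highest score → barley.

barley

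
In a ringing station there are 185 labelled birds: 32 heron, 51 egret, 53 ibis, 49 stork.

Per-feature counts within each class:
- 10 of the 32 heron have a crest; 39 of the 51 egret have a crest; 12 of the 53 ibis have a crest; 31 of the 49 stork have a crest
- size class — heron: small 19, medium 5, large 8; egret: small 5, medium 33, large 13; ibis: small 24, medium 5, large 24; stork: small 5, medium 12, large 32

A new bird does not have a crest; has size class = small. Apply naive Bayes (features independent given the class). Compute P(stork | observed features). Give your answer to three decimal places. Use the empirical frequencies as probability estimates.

heron: (32/185) × (22/32) × (19/32) ≈ 0.0706081
egret: (51/185) × (12/51) × (5/51) ≈ 0.0063593
ibis: (53/185) × (41/53) × (24/53) ≈ 0.100357
stork: (49/185) × (18/49) × (5/49) ≈ 0.0099283
P(stork | x) = 0.0099283 / 0.1872527 ≈ 0.053

0.053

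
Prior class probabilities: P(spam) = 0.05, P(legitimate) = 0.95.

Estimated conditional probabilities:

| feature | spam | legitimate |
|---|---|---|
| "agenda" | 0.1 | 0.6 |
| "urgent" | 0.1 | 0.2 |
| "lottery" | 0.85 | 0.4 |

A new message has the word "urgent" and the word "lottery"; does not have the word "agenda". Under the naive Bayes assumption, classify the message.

legitimate

spam: 0.05 × (1−0.1) × 0.1 × 0.85 = 0.003825
legitimate: 0.95 × (1−0.6) × 0.2 × 0.4 = 0.0304
Highest score → legitimate.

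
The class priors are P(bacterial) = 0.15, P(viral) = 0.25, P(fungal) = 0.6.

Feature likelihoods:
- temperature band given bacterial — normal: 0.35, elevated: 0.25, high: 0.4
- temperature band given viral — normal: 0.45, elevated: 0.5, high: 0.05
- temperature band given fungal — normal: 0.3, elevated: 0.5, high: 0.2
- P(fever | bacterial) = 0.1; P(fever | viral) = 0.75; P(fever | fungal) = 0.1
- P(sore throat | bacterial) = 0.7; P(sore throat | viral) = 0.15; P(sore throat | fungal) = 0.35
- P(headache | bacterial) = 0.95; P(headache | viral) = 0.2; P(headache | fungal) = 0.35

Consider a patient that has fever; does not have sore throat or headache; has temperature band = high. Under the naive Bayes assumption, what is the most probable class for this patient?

bacterial: 0.15 × 0.4 × 0.1 × (1−0.7) × (1−0.95) = 0.00009
viral: 0.25 × 0.05 × 0.75 × (1−0.15) × (1−0.2) = 0.006375
fungal: 0.6 × 0.2 × 0.1 × (1−0.35) × (1−0.35) = 0.00507
Highest score → viral.

viral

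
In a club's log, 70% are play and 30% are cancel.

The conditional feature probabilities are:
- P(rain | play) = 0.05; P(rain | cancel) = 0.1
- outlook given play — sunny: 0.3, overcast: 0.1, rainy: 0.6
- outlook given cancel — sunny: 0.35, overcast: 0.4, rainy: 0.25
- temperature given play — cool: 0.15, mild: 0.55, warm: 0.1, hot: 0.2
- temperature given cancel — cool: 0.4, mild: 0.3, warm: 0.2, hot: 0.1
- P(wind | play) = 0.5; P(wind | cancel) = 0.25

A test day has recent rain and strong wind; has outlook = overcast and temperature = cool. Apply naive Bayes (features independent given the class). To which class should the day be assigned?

cancel

play: 0.7 × 0.05 × 0.1 × 0.15 × 0.5 = 0.0002625
cancel: 0.3 × 0.1 × 0.4 × 0.4 × 0.25 = 0.0012
Highest score → cancel.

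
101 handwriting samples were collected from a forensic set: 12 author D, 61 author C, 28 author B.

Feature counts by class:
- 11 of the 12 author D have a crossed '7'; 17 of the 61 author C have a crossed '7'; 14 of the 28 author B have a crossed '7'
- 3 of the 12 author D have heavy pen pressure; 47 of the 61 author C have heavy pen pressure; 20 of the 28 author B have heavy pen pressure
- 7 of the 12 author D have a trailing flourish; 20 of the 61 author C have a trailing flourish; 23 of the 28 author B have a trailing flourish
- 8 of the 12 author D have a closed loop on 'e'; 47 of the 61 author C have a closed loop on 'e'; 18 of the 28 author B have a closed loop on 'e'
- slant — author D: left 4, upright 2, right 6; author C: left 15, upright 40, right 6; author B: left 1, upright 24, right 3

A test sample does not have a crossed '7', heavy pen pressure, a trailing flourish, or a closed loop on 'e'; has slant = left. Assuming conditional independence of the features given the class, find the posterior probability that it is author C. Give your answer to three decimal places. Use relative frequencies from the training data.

0.897

author D: (12/101) × (1/12) × (9/12) × (5/12) × (4/12) × (4/12) ≈ 0.000343784
author C: (61/101) × (44/61) × (14/61) × (41/61) × (14/61) × (15/61) ≈ 0.00379265
author B: (28/101) × (14/28) × (8/28) × (5/28) × (10/28) × (1/28) ≈ 0.0000902058
P(author C | x) = 0.00379265 / 0.0042266398 ≈ 0.897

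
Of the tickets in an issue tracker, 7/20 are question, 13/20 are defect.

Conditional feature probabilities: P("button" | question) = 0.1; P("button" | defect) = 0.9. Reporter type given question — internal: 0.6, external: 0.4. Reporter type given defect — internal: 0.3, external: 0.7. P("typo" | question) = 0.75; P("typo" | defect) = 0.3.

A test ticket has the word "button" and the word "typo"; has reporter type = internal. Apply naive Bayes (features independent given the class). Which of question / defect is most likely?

defect

question: 0.35 × 0.1 × 0.6 × 0.75 = 0.01575
defect: 0.65 × 0.9 × 0.3 × 0.3 = 0.05265
Highest score → defect.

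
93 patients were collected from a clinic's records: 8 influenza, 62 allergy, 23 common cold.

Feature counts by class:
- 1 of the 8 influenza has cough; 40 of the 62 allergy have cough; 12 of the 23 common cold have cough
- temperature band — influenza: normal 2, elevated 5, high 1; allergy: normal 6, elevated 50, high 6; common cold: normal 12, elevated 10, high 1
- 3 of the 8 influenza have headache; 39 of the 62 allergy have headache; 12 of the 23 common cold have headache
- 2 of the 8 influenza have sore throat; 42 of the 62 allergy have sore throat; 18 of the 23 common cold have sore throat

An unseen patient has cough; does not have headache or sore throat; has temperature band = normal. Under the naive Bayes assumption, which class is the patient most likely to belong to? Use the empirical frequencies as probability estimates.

influenza: (8/93) × (1/8) × (2/8) × (5/8) × (6/8) ≈ 0.00126008
allergy: (62/93) × (40/62) × (6/62) × (23/62) × (20/62) ≈ 0.00498094
common cold: (23/93) × (12/23) × (12/23) × (11/23) × (5/23) ≈ 0.00699937
Highest score → common cold.

common cold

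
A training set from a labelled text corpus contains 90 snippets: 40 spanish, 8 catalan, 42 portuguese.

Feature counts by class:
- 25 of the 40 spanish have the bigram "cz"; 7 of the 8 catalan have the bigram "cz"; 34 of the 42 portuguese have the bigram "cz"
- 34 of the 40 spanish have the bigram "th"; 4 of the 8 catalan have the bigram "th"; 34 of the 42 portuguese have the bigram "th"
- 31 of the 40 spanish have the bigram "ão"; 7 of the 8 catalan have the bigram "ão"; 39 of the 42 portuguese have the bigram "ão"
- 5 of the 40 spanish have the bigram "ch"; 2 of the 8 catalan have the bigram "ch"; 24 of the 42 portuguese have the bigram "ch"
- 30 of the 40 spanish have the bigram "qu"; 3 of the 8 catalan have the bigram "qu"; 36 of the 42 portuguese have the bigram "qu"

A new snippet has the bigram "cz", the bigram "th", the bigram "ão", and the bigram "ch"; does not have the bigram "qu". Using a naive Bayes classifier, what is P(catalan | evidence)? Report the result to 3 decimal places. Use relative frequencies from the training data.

spanish: (40/90) × (25/40) × (34/40) × (31/40) × (5/40) × (10/40) ≈ 0.00571832
catalan: (8/90) × (7/8) × (4/8) × (7/8) × (2/8) × (5/8) ≈ 0.00531684
portuguese: (42/90) × (34/42) × (34/42) × (39/42) × (24/42) × (6/42) ≈ 0.0231817
P(catalan | x) = 0.00531684 / 0.03421686 ≈ 0.155

0.155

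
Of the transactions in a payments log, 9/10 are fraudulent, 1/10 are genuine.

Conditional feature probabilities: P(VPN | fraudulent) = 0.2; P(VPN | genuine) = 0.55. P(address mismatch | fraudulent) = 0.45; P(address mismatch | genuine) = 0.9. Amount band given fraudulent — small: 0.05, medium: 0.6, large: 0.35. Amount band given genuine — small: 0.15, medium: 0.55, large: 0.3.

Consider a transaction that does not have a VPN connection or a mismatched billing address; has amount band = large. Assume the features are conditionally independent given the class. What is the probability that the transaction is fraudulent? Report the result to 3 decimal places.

0.990

fraudulent: 0.9 × (1−0.2) × (1−0.45) × 0.35 = 0.1386
genuine: 0.1 × (1−0.55) × (1−0.9) × 0.3 = 0.00135
P(fraudulent | x) = 0.1386 / 0.13995 ≈ 0.990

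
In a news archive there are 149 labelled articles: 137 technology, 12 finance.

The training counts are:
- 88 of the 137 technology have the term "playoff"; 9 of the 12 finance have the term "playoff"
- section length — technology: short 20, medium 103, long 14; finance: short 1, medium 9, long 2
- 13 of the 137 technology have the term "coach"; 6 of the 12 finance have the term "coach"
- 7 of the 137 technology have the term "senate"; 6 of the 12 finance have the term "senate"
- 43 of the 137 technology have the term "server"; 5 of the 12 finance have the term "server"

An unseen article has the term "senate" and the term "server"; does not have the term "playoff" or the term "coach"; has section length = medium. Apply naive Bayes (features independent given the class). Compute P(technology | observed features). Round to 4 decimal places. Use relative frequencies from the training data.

0.6953

technology: (137/149) × (49/137) × (103/137) × (124/137) × (7/137) × (43/137) ≈ 0.00358883
finance: (12/149) × (3/12) × (9/12) × (6/12) × (6/12) × (5/12) ≈ 0.00157299
P(technology | x) = 0.00358883 / 0.00516182 ≈ 0.6953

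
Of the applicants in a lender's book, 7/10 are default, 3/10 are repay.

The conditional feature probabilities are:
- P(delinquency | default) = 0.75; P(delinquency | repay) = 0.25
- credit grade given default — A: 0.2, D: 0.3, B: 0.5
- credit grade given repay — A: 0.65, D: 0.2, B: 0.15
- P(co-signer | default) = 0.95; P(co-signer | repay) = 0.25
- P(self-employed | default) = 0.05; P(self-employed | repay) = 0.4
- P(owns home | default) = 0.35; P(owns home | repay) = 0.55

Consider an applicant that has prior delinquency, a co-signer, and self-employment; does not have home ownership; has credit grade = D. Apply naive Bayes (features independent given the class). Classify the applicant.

default: 0.7 × 0.75 × 0.3 × 0.95 × 0.05 × (1−0.35) = 0.0048628125
repay: 0.3 × 0.25 × 0.2 × 0.25 × 0.4 × (1−0.55) = 0.000675
Highest score → default.

default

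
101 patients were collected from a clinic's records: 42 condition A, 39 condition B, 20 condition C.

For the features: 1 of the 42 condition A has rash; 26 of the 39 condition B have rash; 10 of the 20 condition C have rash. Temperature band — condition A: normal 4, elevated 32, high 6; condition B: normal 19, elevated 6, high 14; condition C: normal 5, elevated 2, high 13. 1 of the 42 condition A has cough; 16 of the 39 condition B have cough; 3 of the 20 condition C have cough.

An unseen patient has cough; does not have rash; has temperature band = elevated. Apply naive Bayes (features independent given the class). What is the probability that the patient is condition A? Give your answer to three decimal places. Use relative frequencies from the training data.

condition A: (42/101) × (41/42) × (32/42) × (1/42) ≈ 0.007364
condition B: (39/101) × (13/39) × (6/39) × (16/39) ≈ 0.00812389
condition C: (20/101) × (10/20) × (2/20) × (3/20) ≈ 0.00148515
P(condition A | x) = 0.007364 / 0.01697304 ≈ 0.434

0.434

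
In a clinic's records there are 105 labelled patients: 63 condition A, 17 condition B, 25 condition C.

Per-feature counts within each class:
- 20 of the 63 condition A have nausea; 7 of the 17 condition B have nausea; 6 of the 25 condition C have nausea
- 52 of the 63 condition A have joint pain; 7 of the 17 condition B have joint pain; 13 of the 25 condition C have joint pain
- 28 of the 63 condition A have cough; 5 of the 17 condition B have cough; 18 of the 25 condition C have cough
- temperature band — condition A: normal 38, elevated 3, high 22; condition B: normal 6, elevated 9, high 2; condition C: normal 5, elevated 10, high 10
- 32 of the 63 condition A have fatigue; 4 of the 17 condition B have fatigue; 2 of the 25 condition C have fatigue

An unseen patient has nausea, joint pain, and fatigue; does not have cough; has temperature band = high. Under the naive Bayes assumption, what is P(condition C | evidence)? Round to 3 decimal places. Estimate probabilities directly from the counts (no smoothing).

0.016

condition A: (63/105) × (20/63) × (52/63) × (35/63) × (22/63) × (32/63) ≈ 0.0154925
condition B: (17/105) × (7/17) × (7/17) × (12/17) × (2/17) × (4/17) ≈ 0.000536392
condition C: (25/105) × (6/25) × (13/25) × (7/25) × (10/25) × (2/25) = 0.00026624
P(condition C | x) = 0.00026624 / 0.016295132 ≈ 0.016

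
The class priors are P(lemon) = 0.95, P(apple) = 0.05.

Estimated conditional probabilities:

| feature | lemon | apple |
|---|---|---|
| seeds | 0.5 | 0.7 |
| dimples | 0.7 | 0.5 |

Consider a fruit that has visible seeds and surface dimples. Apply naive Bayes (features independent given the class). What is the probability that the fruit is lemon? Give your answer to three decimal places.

0.950

lemon: 0.95 × 0.5 × 0.7 = 0.3325
apple: 0.05 × 0.7 × 0.5 = 0.0175
P(lemon | x) = 0.3325 / 0.35 ≈ 0.950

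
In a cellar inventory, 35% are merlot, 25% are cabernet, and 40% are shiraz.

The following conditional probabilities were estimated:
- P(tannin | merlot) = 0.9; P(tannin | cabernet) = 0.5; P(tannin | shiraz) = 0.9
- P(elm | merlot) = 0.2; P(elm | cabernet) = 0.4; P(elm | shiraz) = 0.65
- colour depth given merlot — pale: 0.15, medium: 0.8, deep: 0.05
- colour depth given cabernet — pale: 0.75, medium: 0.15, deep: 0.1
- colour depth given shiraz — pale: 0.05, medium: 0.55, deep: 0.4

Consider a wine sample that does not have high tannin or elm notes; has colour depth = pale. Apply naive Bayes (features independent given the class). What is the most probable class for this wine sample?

cabernet

merlot: 0.35 × (1−0.9) × (1−0.2) × 0.15 = 0.0042
cabernet: 0.25 × (1−0.5) × (1−0.4) × 0.75 = 0.05625
shiraz: 0.4 × (1−0.9) × (1−0.65) × 0.05 = 0.0007
Highest score → cabernet.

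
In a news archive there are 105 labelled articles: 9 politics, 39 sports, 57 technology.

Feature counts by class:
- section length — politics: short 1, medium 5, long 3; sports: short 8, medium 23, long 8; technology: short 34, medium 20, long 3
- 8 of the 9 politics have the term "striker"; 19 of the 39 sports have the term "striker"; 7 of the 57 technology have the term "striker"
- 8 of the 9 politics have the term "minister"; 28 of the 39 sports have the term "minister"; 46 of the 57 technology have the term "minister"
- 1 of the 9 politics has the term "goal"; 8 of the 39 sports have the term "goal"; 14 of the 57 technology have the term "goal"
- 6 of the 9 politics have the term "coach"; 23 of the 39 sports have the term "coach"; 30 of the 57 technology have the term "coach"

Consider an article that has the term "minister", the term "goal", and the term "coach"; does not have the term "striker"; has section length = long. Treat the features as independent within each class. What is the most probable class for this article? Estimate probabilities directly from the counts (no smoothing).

politics: (9/105) × (3/9) × (1/9) × (8/9) × (1/9) × (6/9) ≈ 0.000209027
sports: (39/105) × (8/39) × (20/39) × (28/39) × (8/39) × (23/39) ≈ 0.0033935
technology: (57/105) × (3/57) × (50/57) × (46/57) × (14/57) × (30/57) ≈ 0.00261463
Highest score → sports.

sports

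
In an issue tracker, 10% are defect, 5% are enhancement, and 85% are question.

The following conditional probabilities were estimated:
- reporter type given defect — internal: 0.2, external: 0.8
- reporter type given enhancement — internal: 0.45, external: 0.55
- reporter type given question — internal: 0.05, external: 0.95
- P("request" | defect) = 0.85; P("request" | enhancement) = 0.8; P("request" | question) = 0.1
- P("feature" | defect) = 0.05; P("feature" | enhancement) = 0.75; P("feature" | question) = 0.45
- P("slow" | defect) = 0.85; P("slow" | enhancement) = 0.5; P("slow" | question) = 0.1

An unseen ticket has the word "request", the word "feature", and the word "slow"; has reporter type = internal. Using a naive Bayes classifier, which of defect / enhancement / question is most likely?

defect: 0.1 × 0.2 × 0.85 × 0.05 × 0.85 = 0.0007225
enhancement: 0.05 × 0.45 × 0.8 × 0.75 × 0.5 = 0.00675
question: 0.85 × 0.05 × 0.1 × 0.45 × 0.1 = 0.00019125
Highest score → enhancement.

enhancement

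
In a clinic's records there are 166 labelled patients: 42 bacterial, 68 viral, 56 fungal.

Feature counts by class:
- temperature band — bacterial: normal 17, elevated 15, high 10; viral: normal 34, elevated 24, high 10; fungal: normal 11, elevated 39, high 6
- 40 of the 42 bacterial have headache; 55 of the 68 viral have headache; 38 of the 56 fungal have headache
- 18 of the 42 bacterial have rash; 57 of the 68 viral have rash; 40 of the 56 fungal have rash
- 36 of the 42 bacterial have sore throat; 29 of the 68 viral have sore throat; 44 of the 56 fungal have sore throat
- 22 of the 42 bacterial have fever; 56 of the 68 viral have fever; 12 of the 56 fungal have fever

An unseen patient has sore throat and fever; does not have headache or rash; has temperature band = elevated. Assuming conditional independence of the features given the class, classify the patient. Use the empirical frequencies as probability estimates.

fungal

bacterial: (42/166) × (15/42) × (2/42) × (24/42) × (36/42) × (22/42) ≈ 0.00110396
viral: (68/166) × (24/68) × (13/68) × (11/68) × (29/68) × (56/68) ≈ 0.00157033
fungal: (56/166) × (39/56) × (18/56) × (16/56) × (44/56) × (12/56) ≈ 0.00363271
Highest score → fungal.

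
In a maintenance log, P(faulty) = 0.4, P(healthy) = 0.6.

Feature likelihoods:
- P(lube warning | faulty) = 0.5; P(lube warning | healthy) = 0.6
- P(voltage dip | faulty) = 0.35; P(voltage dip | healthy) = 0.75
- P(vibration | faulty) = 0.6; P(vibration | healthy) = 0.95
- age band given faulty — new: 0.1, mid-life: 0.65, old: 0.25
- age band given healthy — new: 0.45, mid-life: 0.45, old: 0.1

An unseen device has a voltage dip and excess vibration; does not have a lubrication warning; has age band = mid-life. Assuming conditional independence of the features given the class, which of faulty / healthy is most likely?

faulty: 0.4 × (1−0.5) × 0.35 × 0.6 × 0.65 = 0.0273
healthy: 0.6 × (1−0.6) × 0.75 × 0.95 × 0.45 = 0.07695
Highest score → healthy.

healthy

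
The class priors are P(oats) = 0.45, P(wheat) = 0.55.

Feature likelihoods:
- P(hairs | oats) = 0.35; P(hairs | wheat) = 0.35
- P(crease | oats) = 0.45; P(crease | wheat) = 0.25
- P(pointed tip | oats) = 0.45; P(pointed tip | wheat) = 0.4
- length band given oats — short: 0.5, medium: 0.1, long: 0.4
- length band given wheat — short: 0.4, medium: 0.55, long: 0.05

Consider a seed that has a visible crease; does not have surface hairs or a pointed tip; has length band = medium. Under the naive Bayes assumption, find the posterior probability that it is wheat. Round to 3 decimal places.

oats: 0.45 × (1−0.35) × 0.45 × (1−0.45) × 0.1 = 0.007239375
wheat: 0.55 × (1−0.35) × 0.25 × (1−0.4) × 0.55 = 0.02949375
P(wheat | x) = 0.02949375 / 0.036733125 ≈ 0.803

0.803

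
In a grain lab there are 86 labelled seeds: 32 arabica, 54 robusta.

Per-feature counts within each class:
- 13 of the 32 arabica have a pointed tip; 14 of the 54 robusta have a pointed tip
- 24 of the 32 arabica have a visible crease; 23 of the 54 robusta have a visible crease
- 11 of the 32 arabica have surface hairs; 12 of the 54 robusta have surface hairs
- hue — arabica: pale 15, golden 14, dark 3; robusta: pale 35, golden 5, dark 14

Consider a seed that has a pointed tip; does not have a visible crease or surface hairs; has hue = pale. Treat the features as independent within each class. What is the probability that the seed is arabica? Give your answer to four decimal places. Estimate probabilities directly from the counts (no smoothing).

arabica: (32/86) × (13/32) × (8/32) × (21/32) × (15/32) ≈ 0.0116251
robusta: (54/86) × (14/54) × (31/54) × (42/54) × (35/54) ≈ 0.0471115
P(arabica | x) = 0.0116251 / 0.0587366 ≈ 0.1979

0.1979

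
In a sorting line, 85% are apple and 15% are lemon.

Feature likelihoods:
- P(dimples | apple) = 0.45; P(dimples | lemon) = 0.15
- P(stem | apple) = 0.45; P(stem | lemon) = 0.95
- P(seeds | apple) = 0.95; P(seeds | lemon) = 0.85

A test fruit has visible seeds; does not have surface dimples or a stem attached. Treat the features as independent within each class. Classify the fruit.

apple: 0.85 × (1−0.45) × (1−0.45) × 0.95 = 0.24426875
lemon: 0.15 × (1−0.15) × (1−0.95) × 0.85 = 0.00541875
Highest score → apple.

apple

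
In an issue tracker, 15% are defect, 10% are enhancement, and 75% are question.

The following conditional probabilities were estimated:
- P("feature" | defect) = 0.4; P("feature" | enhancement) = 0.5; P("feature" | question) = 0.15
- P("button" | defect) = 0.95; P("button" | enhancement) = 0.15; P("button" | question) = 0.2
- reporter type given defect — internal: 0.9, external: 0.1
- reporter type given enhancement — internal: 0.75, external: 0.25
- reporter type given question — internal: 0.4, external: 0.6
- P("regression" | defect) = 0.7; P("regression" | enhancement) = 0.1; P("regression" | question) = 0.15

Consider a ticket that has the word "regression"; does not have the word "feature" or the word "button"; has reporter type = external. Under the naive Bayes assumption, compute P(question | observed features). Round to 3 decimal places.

0.971

defect: 0.15 × (1−0.4) × (1−0.95) × 0.1 × 0.7 = 0.000315
enhancement: 0.1 × (1−0.5) × (1−0.15) × 0.25 × 0.1 = 0.0010625
question: 0.75 × (1−0.15) × (1−0.2) × 0.6 × 0.15 = 0.0459
P(question | x) = 0.0459 / 0.0472775 ≈ 0.971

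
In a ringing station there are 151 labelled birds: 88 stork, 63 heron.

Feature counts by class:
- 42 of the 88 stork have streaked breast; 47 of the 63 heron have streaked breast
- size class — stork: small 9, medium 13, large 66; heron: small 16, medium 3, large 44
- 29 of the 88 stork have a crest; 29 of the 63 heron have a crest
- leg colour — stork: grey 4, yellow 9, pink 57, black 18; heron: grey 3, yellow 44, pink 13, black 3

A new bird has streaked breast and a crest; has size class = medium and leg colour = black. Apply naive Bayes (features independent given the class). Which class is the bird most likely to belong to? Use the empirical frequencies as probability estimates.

stork

stork: (88/151) × (42/88) × (13/88) × (29/88) × (18/88) ≈ 0.00276973
heron: (63/151) × (47/63) × (3/63) × (29/63) × (3/63) ≈ 0.000324893
Highest score → stork.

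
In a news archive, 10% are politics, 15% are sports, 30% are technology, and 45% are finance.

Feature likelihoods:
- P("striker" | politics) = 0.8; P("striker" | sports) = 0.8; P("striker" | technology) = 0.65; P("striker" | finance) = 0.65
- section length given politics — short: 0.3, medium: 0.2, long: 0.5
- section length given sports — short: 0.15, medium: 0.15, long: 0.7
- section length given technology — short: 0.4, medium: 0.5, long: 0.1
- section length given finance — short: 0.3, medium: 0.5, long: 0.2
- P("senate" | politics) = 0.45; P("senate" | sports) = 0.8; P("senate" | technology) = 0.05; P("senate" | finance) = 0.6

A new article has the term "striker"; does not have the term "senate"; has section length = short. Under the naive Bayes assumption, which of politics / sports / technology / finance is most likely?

politics: 0.1 × 0.8 × 0.3 × (1−0.45) = 0.0132
sports: 0.15 × 0.8 × 0.15 × (1−0.8) = 0.0036
technology: 0.3 × 0.65 × 0.4 × (1−0.05) = 0.0741
finance: 0.45 × 0.65 × 0.3 × (1−0.6) = 0.0351
Highest score → technology.

technology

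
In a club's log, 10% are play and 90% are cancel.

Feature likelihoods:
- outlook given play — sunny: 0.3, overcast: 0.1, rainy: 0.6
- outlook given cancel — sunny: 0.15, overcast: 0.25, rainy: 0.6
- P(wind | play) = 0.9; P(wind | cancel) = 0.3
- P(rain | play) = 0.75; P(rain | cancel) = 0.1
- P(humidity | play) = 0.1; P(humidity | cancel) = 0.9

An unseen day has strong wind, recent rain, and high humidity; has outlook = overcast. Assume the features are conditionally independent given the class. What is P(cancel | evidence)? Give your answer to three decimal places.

0.900

play: 0.1 × 0.1 × 0.9 × 0.75 × 0.1 = 0.000675
cancel: 0.9 × 0.25 × 0.3 × 0.1 × 0.9 = 0.006075
P(cancel | x) = 0.006075 / 0.00675 ≈ 0.900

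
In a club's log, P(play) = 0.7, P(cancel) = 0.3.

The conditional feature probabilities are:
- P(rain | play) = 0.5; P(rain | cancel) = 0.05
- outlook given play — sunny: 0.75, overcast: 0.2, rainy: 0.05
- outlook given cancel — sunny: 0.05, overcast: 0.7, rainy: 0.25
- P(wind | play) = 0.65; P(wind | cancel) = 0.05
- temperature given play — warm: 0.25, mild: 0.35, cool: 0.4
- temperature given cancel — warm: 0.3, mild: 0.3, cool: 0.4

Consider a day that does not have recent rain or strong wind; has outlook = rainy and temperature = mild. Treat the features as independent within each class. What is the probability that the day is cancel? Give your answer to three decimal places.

play: 0.7 × (1−0.5) × 0.05 × (1−0.65) × 0.35 = 0.00214375
cancel: 0.3 × (1−0.05) × 0.25 × (1−0.05) × 0.3 = 0.02030625
P(cancel | x) = 0.02030625 / 0.02245 ≈ 0.905

0.905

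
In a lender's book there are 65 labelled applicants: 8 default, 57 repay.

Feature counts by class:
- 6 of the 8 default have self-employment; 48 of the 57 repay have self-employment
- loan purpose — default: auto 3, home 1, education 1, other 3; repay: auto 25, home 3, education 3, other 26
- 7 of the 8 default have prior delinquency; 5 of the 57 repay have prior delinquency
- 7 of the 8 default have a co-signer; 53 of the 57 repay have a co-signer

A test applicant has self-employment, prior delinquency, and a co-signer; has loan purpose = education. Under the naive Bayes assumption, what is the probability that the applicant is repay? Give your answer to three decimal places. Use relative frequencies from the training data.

default: (8/65) × (6/8) × (1/8) × (7/8) × (7/8) ≈ 0.00883413
repay: (57/65) × (48/57) × (3/57) × (5/57) × (53/57) ≈ 0.00317008
P(repay | x) = 0.00317008 / 0.01200421 ≈ 0.264

0.264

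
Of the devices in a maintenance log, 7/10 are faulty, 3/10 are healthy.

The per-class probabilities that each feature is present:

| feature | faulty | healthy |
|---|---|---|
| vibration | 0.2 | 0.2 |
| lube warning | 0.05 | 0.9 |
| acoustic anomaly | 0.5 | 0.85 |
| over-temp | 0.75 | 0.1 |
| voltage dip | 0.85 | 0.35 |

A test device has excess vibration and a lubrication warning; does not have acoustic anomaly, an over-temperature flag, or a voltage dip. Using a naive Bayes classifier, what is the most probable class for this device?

faulty: 0.7 × 0.2 × 0.05 × (1−0.5) × (1−0.75) × (1−0.85) = 0.00013125
healthy: 0.3 × 0.2 × 0.9 × (1−0.85) × (1−0.1) × (1−0.35) = 0.0047385
Highest score → healthy.

healthy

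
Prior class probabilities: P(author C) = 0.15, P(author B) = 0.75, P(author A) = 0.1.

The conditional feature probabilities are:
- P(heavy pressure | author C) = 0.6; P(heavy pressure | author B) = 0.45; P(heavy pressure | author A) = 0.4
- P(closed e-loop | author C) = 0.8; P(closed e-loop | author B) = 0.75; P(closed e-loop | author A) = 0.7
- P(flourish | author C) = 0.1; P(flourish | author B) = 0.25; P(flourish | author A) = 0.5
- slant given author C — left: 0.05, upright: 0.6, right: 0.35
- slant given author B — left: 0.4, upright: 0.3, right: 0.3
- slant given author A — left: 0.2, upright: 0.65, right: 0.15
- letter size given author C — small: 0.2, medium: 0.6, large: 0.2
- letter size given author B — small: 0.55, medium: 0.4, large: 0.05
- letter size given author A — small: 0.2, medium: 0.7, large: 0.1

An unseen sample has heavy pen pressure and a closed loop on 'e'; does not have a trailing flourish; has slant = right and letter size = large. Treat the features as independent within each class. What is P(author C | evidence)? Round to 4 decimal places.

author C: 0.15 × 0.6 × 0.8 × (1−0.1) × 0.35 × 0.2 = 0.004536
author B: 0.75 × 0.45 × 0.75 × (1−0.25) × 0.3 × 0.05 = 0.00284765625
author A: 0.1 × 0.4 × 0.7 × (1−0.5) × 0.15 × 0.1 = 0.00021
P(author C | x) = 0.004536 / 0.00759365625 ≈ 0.5973

0.5973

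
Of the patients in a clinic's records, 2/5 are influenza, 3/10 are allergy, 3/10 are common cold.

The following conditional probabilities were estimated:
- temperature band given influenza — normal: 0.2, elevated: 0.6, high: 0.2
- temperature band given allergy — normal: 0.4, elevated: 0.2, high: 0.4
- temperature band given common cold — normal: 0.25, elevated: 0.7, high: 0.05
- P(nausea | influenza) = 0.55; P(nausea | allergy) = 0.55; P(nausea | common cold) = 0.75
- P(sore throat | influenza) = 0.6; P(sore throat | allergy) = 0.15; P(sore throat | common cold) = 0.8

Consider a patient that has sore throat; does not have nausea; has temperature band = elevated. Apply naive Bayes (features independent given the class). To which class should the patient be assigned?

influenza: 0.4 × 0.6 × (1−0.55) × 0.6 = 0.0648
allergy: 0.3 × 0.2 × (1−0.55) × 0.15 = 0.00405
common cold: 0.3 × 0.7 × (1−0.75) × 0.8 = 0.042
Highest score → influenza.

influenza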